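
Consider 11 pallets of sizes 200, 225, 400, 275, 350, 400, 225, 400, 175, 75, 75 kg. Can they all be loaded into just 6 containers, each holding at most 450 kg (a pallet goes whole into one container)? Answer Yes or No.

No

Total = 2800 kg; ⌈2800/450⌉ = 7.
At least 7 containers are required, but only 6 are allowed.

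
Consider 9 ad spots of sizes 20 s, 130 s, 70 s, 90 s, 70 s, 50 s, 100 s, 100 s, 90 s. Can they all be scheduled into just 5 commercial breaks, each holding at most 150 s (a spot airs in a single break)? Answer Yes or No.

No

Total = 720 s; ⌈720/150⌉ = 5.
The bound of 5 does not rule out 5, but exhaustive search shows no assignment into 5 commercial breaks of capacity 150 s exists — the minimum is 6.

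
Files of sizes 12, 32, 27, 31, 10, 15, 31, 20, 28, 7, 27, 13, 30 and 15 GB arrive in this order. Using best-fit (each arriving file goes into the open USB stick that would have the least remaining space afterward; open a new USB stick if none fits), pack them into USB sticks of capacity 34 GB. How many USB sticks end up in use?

10

  12 → USB stick 1 (new)  [load 12/34]
  32 → USB stick 2 (new)  [load 32/34]
  27 → USB stick 3 (new)  [load 27/34]
  31 → USB stick 4 (new)  [load 31/34]
  10 → USB stick 1  [load 22/34]
  15 → USB stick 5 (new)  [load 15/34]
  31 → USB stick 6 (new)  [load 31/34]
  20 → USB stick 7 (new)  [load 20/34]
  28 → USB stick 8 (new)  [load 28/34]
  7 → USB stick 3  [load 34/34]
  27 → USB stick 9 (new)  [load 27/34]
  13 → USB stick 7  [load 33/34]
  30 → USB stick 10 (new)  [load 30/34]
  15 → USB stick 5  [load 30/34]
10 USB sticks opened.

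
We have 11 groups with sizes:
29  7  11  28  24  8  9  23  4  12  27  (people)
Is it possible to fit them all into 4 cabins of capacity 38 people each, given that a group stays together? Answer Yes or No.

No

Total = 182 people; ⌈182/38⌉ = 5.
At least 5 cabins are required, but only 4 are allowed.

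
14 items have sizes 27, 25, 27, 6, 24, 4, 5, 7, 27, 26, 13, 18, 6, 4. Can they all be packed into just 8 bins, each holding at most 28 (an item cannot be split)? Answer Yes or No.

Total = 219; ⌈219/28⌉ = 8.
The bound of 8 does not rule out 8, but exhaustive search shows no assignment into 8 bins of capacity 28 exists — the minimum is 9.

No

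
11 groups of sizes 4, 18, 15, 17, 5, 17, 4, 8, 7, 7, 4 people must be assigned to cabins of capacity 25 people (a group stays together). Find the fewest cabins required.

Total = 18 + 17 + 17 + 15 + 8 + 7 + 7 + 5 + 4 + 4 + 4 = 106 people.
Lower bound: ⌈106/25⌉ = 5 cabins.
A packing using 5 cabins:
  cabin 1: 18 + 7 = 25
  cabin 2: 17 + 8 = 25
  cabin 3: 17 + 7 = 24
  cabin 4: 15 + 5 + 4 = 24
  cabin 5: 4 + 4 = 8
This matches the lower bound, so 5 is optimal.

5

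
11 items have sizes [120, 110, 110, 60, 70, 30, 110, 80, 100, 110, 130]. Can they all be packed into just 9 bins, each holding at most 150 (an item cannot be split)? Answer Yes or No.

A valid assignment using 9 bins:
  bin 1: 130 = 130
  bin 2: 120 + 30 = 150
  bin 3: 110 = 110
  bin 4: 110 = 110
  bin 5: 110 = 110
  bin 6: 110 = 110
  bin 7: 100 = 100
  bin 8: 80 + 70 = 150
  bin 9: 60 = 60
Every load is within 150, so 9 bins suffice.

Yes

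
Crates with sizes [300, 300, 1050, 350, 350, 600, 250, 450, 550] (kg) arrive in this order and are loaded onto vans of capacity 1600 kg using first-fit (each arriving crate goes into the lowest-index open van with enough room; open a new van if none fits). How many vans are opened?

  300 → van 1 (new)  [load 300/1600]
  300 → van 1  [load 600/1600]
  1050 → van 2 (new)  [load 1050/1600]
  350 → van 1  [load 950/1600]
  350 → van 1  [load 1300/1600]
  600 → van 3 (new)  [load 600/1600]
  250 → van 1  [load 1550/1600]
  450 → van 2  [load 1500/1600]
  550 → van 3  [load 1150/1600]
3 vans opened.

3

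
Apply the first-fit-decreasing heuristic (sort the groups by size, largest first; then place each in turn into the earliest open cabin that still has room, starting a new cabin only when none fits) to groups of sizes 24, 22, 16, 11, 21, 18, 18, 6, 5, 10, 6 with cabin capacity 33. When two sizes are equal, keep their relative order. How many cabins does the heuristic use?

6

Sorted descending: 24, 22, 21, 18, 18, 16, 11, 10, 6, 6, 5.
  24 → cabin 1 (new)  [load 24/33]
  22 → cabin 2 (new)  [load 22/33]
  21 → cabin 3 (new)  [load 21/33]
  18 → cabin 4 (new)  [load 18/33]
  18 → cabin 5 (new)  [load 18/33]
  16 → cabin 6 (new)  [load 16/33]
  11 → cabin 2  [load 33/33]
  10 → cabin 3  [load 31/33]
  6 → cabin 1  [load 30/33]
  6 → cabin 4  [load 24/33]
  5 → cabin 4  [load 29/33]
6 cabins opened.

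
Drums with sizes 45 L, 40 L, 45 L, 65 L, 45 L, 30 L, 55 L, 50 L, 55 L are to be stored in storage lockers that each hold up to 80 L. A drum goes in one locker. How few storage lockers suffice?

Total = 65 + 55 + 55 + 50 + 45 + 45 + 45 + 40 + 30 = 430 L.
Lower bound: ⌈430/80⌉ = 6 storage lockers.
Also, 7 drums each exceed 40 L, and no two of those can share a locker, so at least 7 storage lockers are needed.
A packing using 8 storage lockers:
  locker 1: 65 = 65
  locker 2: 55 = 55
  locker 3: 55 = 55
  locker 4: 50 + 30 = 80
  locker 5: 45 = 45
  locker 6: 45 = 45
  locker 7: 45 = 45
  locker 8: 40 = 40
No arrangement into 7 storage lockers stays within capacity, so 8 is optimal.

8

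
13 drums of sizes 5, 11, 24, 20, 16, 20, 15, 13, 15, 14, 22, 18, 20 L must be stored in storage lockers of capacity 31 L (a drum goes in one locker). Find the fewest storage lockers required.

8

Total = 24 + 22 + 20 + 20 + 20 + 18 + 16 + 15 + 15 + 14 + 13 + 11 + 5 = 213 L.
Lower bound: ⌈213/31⌉ = 7 storage lockers.
A packing using 8 storage lockers:
  locker 1: 24 + 5 = 29
  locker 2: 22 = 22
  locker 3: 20 + 11 = 31
  locker 4: 20 = 20
  locker 5: 20 = 20
  locker 6: 18 + 13 = 31
  locker 7: 16 + 15 = 31
  locker 8: 15 + 14 = 29
No arrangement into 7 storage lockers stays within capacity, so 8 is optimal.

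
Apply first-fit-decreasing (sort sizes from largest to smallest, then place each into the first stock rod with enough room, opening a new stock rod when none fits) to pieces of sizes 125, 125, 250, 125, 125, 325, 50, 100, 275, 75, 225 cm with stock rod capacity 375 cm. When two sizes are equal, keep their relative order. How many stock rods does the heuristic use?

Sorted descending: 325, 275, 250, 225, 125, 125, 125, 125, 100, 75, 50.
  325 → stock rod 1 (new)  [load 325/375]
  275 → stock rod 2 (new)  [load 275/375]
  250 → stock rod 3 (new)  [load 250/375]
  225 → stock rod 4 (new)  [load 225/375]
  125 → stock rod 3  [load 375/375]
  125 → stock rod 4  [load 350/375]
  125 → stock rod 5 (new)  [load 125/375]
  125 → stock rod 5  [load 250/375]
  100 → stock rod 2  [load 375/375]
  75 → stock rod 5  [load 325/375]
  50 → stock rod 1  [load 375/375]
5 stock rods opened.

5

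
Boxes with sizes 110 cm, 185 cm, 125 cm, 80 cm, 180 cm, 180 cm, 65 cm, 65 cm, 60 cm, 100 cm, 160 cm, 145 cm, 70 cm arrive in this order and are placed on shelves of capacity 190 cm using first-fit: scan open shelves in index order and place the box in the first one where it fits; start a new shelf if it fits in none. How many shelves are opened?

9

  110 → shelf 1 (new)  [load 110/190]
  185 → shelf 2 (new)  [load 185/190]
  125 → shelf 3 (new)  [load 125/190]
  80 → shelf 1  [load 190/190]
  180 → shelf 4 (new)  [load 180/190]
  180 → shelf 5 (new)  [load 180/190]
  65 → shelf 3  [load 190/190]
  65 → shelf 6 (new)  [load 65/190]
  60 → shelf 6  [load 125/190]
  100 → shelf 7 (new)  [load 100/190]
  160 → shelf 8 (new)  [load 160/190]
  145 → shelf 9 (new)  [load 145/190]
  70 → shelf 7  [load 170/190]
9 shelves opened.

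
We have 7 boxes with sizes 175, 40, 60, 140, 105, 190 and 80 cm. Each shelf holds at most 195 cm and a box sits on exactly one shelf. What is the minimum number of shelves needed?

5

Total = 190 + 175 + 140 + 105 + 80 + 60 + 40 = 790 cm.
Lower bound: ⌈790/195⌉ = 5 shelves.
A packing using 5 shelves:
  shelf 1: 190 = 190
  shelf 2: 175 = 175
  shelf 3: 140 + 40 = 180
  shelf 4: 105 + 80 = 185
  shelf 5: 60 = 60
This matches the lower bound, so 5 is optimal.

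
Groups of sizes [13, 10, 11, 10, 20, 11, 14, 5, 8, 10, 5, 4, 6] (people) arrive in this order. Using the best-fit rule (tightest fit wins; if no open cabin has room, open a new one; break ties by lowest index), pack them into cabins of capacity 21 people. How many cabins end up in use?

7

  13 → cabin 1 (new)  [load 13/21]
  10 → cabin 2 (new)  [load 10/21]
  11 → cabin 2  [load 21/21]
  10 → cabin 3 (new)  [load 10/21]
  20 → cabin 4 (new)  [load 20/21]
  11 → cabin 3  [load 21/21]
  14 → cabin 5 (new)  [load 14/21]
  5 → cabin 5  [load 19/21]
  8 → cabin 1  [load 21/21]
  10 → cabin 6 (new)  [load 10/21]
  5 → cabin 6  [load 15/21]
  4 → cabin 6  [load 19/21]
  6 → cabin 7 (new)  [load 6/21]
7 cabins opened.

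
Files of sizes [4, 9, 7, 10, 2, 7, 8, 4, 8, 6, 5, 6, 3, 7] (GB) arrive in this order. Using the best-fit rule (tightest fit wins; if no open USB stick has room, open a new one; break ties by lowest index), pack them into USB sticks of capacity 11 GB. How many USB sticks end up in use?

9

  4 → USB stick 1 (new)  [load 4/11]
  9 → USB stick 2 (new)  [load 9/11]
  7 → USB stick 1  [load 11/11]
  10 → USB stick 3 (new)  [load 10/11]
  2 → USB stick 2  [load 11/11]
  7 → USB stick 4 (new)  [load 7/11]
  8 → USB stick 5 (new)  [load 8/11]
  4 → USB stick 4  [load 11/11]
  8 → USB stick 6 (new)  [load 8/11]
  6 → USB stick 7 (new)  [load 6/11]
  5 → USB stick 7  [load 11/11]
  6 → USB stick 8 (new)  [load 6/11]
  3 → USB stick 5  [load 11/11]
  7 → USB stick 9 (new)  [load 7/11]
9 USB sticks opened.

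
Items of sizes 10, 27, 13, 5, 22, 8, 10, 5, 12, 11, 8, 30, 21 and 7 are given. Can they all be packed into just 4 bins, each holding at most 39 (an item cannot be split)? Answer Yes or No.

No

Total = 189; ⌈189/39⌉ = 5.
At least 5 bins are required, but only 4 are allowed.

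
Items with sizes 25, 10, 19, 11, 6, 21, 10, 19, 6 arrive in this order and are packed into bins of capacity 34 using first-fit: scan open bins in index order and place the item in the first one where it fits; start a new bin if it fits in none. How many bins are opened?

5

  25 → bin 1 (new)  [load 25/34]
  10 → bin 2 (new)  [load 10/34]
  19 → bin 2  [load 29/34]
  11 → bin 3 (new)  [load 11/34]
  6 → bin 1  [load 31/34]
  21 → bin 3  [load 32/34]
  10 → bin 4 (new)  [load 10/34]
  19 → bin 4  [load 29/34]
  6 → bin 5 (new)  [load 6/34]
5 bins opened.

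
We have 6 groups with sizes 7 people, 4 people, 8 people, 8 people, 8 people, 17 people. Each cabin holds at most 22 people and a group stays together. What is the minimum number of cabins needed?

3

Total = 17 + 8 + 8 + 8 + 7 + 4 = 52 people.
Lower bound: ⌈52/22⌉ = 3 cabins.
A packing using 3 cabins:
  cabin 1: 17 + 4 = 21
  cabin 2: 8 + 8 = 16
  cabin 3: 8 + 7 = 15
This matches the lower bound, so 3 is optimal.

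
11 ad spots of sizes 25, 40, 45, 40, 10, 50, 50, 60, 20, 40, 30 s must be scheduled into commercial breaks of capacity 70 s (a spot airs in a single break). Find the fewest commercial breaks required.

Total = 60 + 50 + 50 + 45 + 40 + 40 + 40 + 30 + 25 + 20 + 10 = 410 s.
Lower bound: ⌈410/70⌉ = 6 commercial breaks.
Also, 7 ad spots each exceed 35 s, and no two of those can share a break, so at least 7 commercial breaks are needed.
A packing using 7 commercial breaks:
  break 1: 60 + 10 = 70
  break 2: 50 + 20 = 70
  break 3: 50 = 50
  break 4: 45 + 25 = 70
  break 5: 40 + 30 = 70
  break 6: 40 = 40
  break 7: 40 = 40
This matches the lower bound, so 7 is optimal.

7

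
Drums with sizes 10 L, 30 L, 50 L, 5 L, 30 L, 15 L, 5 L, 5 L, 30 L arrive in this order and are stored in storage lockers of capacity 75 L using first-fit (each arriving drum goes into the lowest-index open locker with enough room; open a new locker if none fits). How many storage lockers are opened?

  10 → locker 1 (new)  [load 10/75]
  30 → locker 1  [load 40/75]
  50 → locker 2 (new)  [load 50/75]
  5 → locker 1  [load 45/75]
  30 → locker 1  [load 75/75]
  15 → locker 2  [load 65/75]
  5 → locker 2  [load 70/75]
  5 → locker 2  [load 75/75]
  30 → locker 3 (new)  [load 30/75]
3 storage lockers opened.

3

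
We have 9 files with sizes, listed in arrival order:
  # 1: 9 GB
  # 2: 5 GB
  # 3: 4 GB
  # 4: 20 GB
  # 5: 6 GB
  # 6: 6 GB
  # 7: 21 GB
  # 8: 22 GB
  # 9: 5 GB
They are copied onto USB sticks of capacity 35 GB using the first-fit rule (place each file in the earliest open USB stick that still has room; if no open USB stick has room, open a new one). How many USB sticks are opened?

  9 → USB stick 1 (new)  [load 9/35]
  5 → USB stick 1  [load 14/35]
  4 → USB stick 1  [load 18/35]
  20 → USB stick 2 (new)  [load 20/35]
  6 → USB stick 1  [load 24/35]
  6 → USB stick 1  [load 30/35]
  21 → USB stick 3 (new)  [load 21/35]
  22 → USB stick 4 (new)  [load 22/35]
  5 → USB stick 1  [load 35/35]
4 USB sticks opened.

4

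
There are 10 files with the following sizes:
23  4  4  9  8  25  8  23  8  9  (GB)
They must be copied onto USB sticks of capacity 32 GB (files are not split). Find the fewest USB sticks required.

4

Total = 25 + 23 + 23 + 9 + 9 + 8 + 8 + 8 + 4 + 4 = 121 GB.
Lower bound: ⌈121/32⌉ = 4 USB sticks.
A packing using 4 USB sticks:
  USB stick 1: 25 + 4 = 29
  USB stick 2: 23 + 9 = 32
  USB stick 3: 23 + 9 = 32
  USB stick 4: 8 + 8 + 8 + 4 = 28
This matches the lower bound, so 4 is optimal.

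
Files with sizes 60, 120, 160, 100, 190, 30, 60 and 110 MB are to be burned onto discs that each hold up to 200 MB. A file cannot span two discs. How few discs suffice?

Total = 190 + 160 + 120 + 110 + 100 + 60 + 60 + 30 = 830 MB.
Lower bound: ⌈830/200⌉ = 5 discs.
A packing using 5 discs:
  disc 1: 190 = 190
  disc 2: 160 + 30 = 190
  disc 3: 120 + 60 = 180
  disc 4: 110 + 60 = 170
  disc 5: 100 = 100
This matches the lower bound, so 5 is optimal.

5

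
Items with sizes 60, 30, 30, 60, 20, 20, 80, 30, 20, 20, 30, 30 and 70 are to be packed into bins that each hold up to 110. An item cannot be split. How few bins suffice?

Total = 80 + 70 + 60 + 60 + 30 + 30 + 30 + 30 + 30 + 20 + 20 + 20 + 20 = 500.
Lower bound: ⌈500/110⌉ = 5 bins.
A packing using 5 bins:
  bin 1: 80 + 30 = 110
  bin 2: 70 + 30 = 100
  bin 3: 60 + 30 + 20 = 110
  bin 4: 60 + 30 + 20 = 110
  bin 5: 30 + 20 + 20 = 70
This matches the lower bound, so 5 is optimal.

5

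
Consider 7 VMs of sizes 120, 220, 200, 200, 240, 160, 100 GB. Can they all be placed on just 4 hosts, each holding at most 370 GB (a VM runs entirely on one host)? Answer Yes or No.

A valid assignment using 4 hosts:
  host 1: 240 + 120 = 360
  host 2: 220 + 100 = 320
  host 3: 200 + 160 = 360
  host 4: 200 = 200
Every load is within 370 GB, so 4 hosts suffice.

Yes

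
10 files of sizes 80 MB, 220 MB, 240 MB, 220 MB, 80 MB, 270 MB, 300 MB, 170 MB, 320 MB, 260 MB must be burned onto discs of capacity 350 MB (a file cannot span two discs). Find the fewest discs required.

8

Total = 320 + 300 + 270 + 260 + 240 + 220 + 220 + 170 + 80 + 80 = 2160 MB.
Lower bound: ⌈2160/350⌉ = 7 discs.
A packing using 8 discs:
  disc 1: 320 = 320
  disc 2: 300 = 300
  disc 3: 270 + 80 = 350
  disc 4: 260 + 80 = 340
  disc 5: 240 = 240
  disc 6: 220 = 220
  disc 7: 220 = 220
  disc 8: 170 = 170
No arrangement into 7 discs stays within capacity, so 8 is optimal.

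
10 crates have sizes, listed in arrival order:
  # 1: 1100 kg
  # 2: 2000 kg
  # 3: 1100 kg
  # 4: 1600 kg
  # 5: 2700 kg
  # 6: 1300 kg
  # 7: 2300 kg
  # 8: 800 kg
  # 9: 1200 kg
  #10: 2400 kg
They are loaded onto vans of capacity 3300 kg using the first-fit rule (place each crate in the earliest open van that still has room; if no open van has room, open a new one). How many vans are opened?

6

  1100 → van 1 (new)  [load 1100/3300]
  2000 → van 1  [load 3100/3300]
  1100 → van 2 (new)  [load 1100/3300]
  1600 → van 2  [load 2700/3300]
  2700 → van 3 (new)  [load 2700/3300]
  1300 → van 4 (new)  [load 1300/3300]
  2300 → van 5 (new)  [load 2300/3300]
  800 → van 4  [load 2100/3300]
  1200 → van 4  [load 3300/3300]
  2400 → van 6 (new)  [load 2400/3300]
6 vans opened.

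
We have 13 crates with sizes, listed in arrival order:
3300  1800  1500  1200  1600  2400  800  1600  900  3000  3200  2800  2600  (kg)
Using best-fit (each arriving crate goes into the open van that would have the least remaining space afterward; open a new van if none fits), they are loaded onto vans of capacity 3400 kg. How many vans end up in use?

9

  3300 → van 1 (new)  [load 3300/3400]
  1800 → van 2 (new)  [load 1800/3400]
  1500 → van 2  [load 3300/3400]
  1200 → van 3 (new)  [load 1200/3400]
  1600 → van 3  [load 2800/3400]
  2400 → van 4 (new)  [load 2400/3400]
  800 → van 4  [load 3200/3400]
  1600 → van 5 (new)  [load 1600/3400]
  900 → van 5  [load 2500/3400]
  3000 → van 6 (new)  [load 3000/3400]
  3200 → van 7 (new)  [load 3200/3400]
  2800 → van 8 (new)  [load 2800/3400]
  2600 → van 9 (new)  [load 2600/3400]
9 vans opened.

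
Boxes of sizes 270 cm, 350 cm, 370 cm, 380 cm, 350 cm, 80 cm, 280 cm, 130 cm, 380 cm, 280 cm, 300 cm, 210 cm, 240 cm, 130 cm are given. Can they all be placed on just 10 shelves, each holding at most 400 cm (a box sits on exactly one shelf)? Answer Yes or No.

No

Total = 3750 cm; ⌈3750/400⌉ = 10.
11 boxes each exceed half the capacity and cannot share a shelf, forcing at least 11 shelves.
At least 11 shelves are required, but only 10 are allowed.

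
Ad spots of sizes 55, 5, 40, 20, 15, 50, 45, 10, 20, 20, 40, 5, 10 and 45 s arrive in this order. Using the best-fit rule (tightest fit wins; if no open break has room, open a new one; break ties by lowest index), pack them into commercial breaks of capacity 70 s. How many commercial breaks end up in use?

6

  55 → break 1 (new)  [load 55/70]
  5 → break 1  [load 60/70]
  40 → break 2 (new)  [load 40/70]
  20 → break 2  [load 60/70]
  15 → break 3 (new)  [load 15/70]
  50 → break 3  [load 65/70]
  45 → break 4 (new)  [load 45/70]
  10 → break 1  [load 70/70]
  20 → break 4  [load 65/70]
  20 → break 5 (new)  [load 20/70]
  40 → break 5  [load 60/70]
  5 → break 3  [load 70/70]
  10 → break 2  [load 70/70]
  45 → break 6 (new)  [load 45/70]
6 commercial breaks opened.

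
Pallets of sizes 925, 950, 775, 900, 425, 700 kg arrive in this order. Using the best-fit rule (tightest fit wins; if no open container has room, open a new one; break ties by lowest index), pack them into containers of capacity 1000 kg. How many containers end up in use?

6

  925 → container 1 (new)  [load 925/1000]
  950 → container 2 (new)  [load 950/1000]
  775 → container 3 (new)  [load 775/1000]
  900 → container 4 (new)  [load 900/1000]
  425 → container 5 (new)  [load 425/1000]
  700 → container 6 (new)  [load 700/1000]
6 containers opened.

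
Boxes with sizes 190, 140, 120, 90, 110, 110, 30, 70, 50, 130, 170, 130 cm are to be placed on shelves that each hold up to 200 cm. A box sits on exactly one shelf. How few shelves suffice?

8

Total = 190 + 170 + 140 + 130 + 130 + 120 + 110 + 110 + 90 + 70 + 50 + 30 = 1340 cm.
Lower bound: ⌈1340/200⌉ = 7 shelves.
Also, 8 boxes each exceed 100 cm, and no two of those can share a shelf, so at least 8 shelves are needed.
A packing using 8 shelves:
  shelf 1: 190 = 190
  shelf 2: 170 + 30 = 200
  shelf 3: 140 + 50 = 190
  shelf 4: 130 + 70 = 200
  shelf 5: 130 = 130
  shelf 6: 120 = 120
  shelf 7: 110 + 90 = 200
  shelf 8: 110 = 110
This matches the lower bound, so 8 is optimal.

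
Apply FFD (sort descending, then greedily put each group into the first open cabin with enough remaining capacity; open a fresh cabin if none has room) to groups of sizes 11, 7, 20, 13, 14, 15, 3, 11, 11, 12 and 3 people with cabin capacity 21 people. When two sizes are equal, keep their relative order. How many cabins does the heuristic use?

8

Sorted descending: 20, 15, 14, 13, 12, 11, 11, 11, 7, 3, 3.
  20 → cabin 1 (new)  [load 20/21]
  15 → cabin 2 (new)  [load 15/21]
  14 → cabin 3 (new)  [load 14/21]
  13 → cabin 4 (new)  [load 13/21]
  12 → cabin 5 (new)  [load 12/21]
  11 → cabin 6 (new)  [load 11/21]
  11 → cabin 7 (new)  [load 11/21]
  11 → cabin 8 (new)  [load 11/21]
  7 → cabin 3  [load 21/21]
  3 → cabin 2  [load 18/21]
  3 → cabin 2  [load 21/21]
8 cabins opened.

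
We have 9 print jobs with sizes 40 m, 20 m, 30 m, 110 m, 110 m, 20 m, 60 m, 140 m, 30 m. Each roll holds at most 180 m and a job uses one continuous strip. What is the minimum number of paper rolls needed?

4

Total = 140 + 110 + 110 + 60 + 40 + 30 + 30 + 20 + 20 = 560 m.
Lower bound: ⌈560/180⌉ = 4 paper rolls.
A packing using 4 paper rolls:
  roll 1: 140 + 40 = 180
  roll 2: 110 + 60 = 170
  roll 3: 110 + 30 + 30 = 170
  roll 4: 20 + 20 = 40
This matches the lower bound, so 4 is optimal.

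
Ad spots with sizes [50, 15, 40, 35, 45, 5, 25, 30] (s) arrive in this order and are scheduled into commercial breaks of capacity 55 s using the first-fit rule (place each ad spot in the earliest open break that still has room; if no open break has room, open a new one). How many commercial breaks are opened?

  50 → break 1 (new)  [load 50/55]
  15 → break 2 (new)  [load 15/55]
  40 → break 2  [load 55/55]
  35 → break 3 (new)  [load 35/55]
  45 → break 4 (new)  [load 45/55]
  5 → break 1  [load 55/55]
  25 → break 5 (new)  [load 25/55]
  30 → break 5  [load 55/55]
5 commercial breaks opened.

5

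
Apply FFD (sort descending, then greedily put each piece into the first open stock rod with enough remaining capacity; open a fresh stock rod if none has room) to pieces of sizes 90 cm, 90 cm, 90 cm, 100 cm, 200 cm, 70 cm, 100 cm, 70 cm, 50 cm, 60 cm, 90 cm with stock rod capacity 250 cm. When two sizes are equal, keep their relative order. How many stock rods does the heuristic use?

5

Sorted descending: 200, 100, 100, 90, 90, 90, 90, 70, 70, 60, 50.
  200 → stock rod 1 (new)  [load 200/250]
  100 → stock rod 2 (new)  [load 100/250]
  100 → stock rod 2  [load 200/250]
  90 → stock rod 3 (new)  [load 90/250]
  90 → stock rod 3  [load 180/250]
  90 → stock rod 4 (new)  [load 90/250]
  90 → stock rod 4  [load 180/250]
  70 → stock rod 3  [load 250/250]
  70 → stock rod 4  [load 250/250]
  60 → stock rod 5 (new)  [load 60/250]
  50 → stock rod 1  [load 250/250]
5 stock rods opened.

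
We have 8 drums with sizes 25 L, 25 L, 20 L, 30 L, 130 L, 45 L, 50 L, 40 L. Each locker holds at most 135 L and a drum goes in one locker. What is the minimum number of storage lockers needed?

Total = 130 + 50 + 45 + 40 + 30 + 25 + 25 + 20 = 365 L.
Lower bound: ⌈365/135⌉ = 3 storage lockers.
A packing using 3 storage lockers:
  locker 1: 130 = 130
  locker 2: 50 + 45 + 40 = 135
  locker 3: 30 + 25 + 25 + 20 = 100
This matches the lower bound, so 3 is optimal.

3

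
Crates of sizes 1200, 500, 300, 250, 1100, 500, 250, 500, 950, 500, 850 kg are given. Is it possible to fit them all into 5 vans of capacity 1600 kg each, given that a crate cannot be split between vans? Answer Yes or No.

A valid assignment using 5 vans:
  van 1: 1200 + 300 = 1500
  van 2: 1100 + 500 = 1600
  van 3: 950 + 500 = 1450
  van 4: 850 + 500 + 250 = 1600
  van 5: 500 + 250 = 750
Every load is within 1600 kg, so 5 vans suffice.

Yes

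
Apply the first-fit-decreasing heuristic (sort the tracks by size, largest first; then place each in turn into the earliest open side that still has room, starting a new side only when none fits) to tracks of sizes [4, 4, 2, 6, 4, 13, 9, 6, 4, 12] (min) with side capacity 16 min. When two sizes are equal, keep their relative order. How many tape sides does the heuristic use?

5

Sorted descending: 13, 12, 9, 6, 6, 4, 4, 4, 4, 2.
  13 → side 1 (new)  [load 13/16]
  12 → side 2 (new)  [load 12/16]
  9 → side 3 (new)  [load 9/16]
  6 → side 3  [load 15/16]
  6 → side 4 (new)  [load 6/16]
  4 → side 2  [load 16/16]
  4 → side 4  [load 10/16]
  4 → side 4  [load 14/16]
  4 → side 5 (new)  [load 4/16]
  2 → side 1  [load 15/16]
5 tape sides opened.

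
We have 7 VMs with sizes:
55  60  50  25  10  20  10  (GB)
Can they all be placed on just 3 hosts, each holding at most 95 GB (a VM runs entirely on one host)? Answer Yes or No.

Yes

A valid assignment using 3 hosts:
  host 1: 60 + 25 + 10 = 95
  host 2: 55 + 20 + 10 = 85
  host 3: 50 = 50
Every load is within 95 GB, so 3 hosts suffice.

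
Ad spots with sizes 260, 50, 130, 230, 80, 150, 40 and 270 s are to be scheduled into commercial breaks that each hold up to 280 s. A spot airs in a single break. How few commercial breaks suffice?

5

Total = 270 + 260 + 230 + 150 + 130 + 80 + 50 + 40 = 1210 s.
Lower bound: ⌈1210/280⌉ = 5 commercial breaks.
A packing using 5 commercial breaks:
  break 1: 270 = 270
  break 2: 260 = 260
  break 3: 230 + 50 = 280
  break 4: 150 + 130 = 280
  break 5: 80 + 40 = 120
This matches the lower bound, so 5 is optimal.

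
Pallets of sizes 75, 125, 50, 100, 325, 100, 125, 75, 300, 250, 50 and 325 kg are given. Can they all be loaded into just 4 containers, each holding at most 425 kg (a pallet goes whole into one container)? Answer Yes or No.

No

Total = 1900 kg; ⌈1900/425⌉ = 5.
At least 5 containers are required, but only 4 are allowed.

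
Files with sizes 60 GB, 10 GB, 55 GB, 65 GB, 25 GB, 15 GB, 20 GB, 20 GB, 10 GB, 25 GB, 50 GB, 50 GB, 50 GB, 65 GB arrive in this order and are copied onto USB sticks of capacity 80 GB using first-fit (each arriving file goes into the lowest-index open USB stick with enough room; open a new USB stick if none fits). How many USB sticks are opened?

8

  60 → USB stick 1 (new)  [load 60/80]
  10 → USB stick 1  [load 70/80]
  55 → USB stick 2 (new)  [load 55/80]
  65 → USB stick 3 (new)  [load 65/80]
  25 → USB stick 2  [load 80/80]
  15 → USB stick 3  [load 80/80]
  20 → USB stick 4 (new)  [load 20/80]
  20 → USB stick 4  [load 40/80]
  10 → USB stick 1  [load 80/80]
  25 → USB stick 4  [load 65/80]
  50 → USB stick 5 (new)  [load 50/80]
  50 → USB stick 6 (new)  [load 50/80]
  50 → USB stick 7 (new)  [load 50/80]
  65 → USB stick 8 (new)  [load 65/80]
8 USB sticks opened.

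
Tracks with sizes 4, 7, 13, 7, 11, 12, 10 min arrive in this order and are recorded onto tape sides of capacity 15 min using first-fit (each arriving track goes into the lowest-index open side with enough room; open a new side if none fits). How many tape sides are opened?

  4 → side 1 (new)  [load 4/15]
  7 → side 1  [load 11/15]
  13 → side 2 (new)  [load 13/15]
  7 → side 3 (new)  [load 7/15]
  11 → side 4 (new)  [load 11/15]
  12 → side 5 (new)  [load 12/15]
  10 → side 6 (new)  [load 10/15]
6 tape sides opened.

6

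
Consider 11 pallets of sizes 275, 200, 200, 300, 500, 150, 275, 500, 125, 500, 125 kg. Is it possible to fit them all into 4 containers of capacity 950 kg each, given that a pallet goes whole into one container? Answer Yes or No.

A valid assignment using 4 containers:
  container 1: 500 + 300 + 150 = 950
  container 2: 500 + 275 + 125 = 900
  container 3: 500 + 275 + 125 = 900
  container 4: 200 + 200 = 400
Every load is within 950 kg, so 4 containers suffice.

Yes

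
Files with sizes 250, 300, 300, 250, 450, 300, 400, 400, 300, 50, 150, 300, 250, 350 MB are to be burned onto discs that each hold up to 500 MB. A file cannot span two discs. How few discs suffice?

11

Total = 450 + 400 + 400 + 350 + 300 + 300 + 300 + 300 + 300 + 250 + 250 + 250 + 150 + 50 = 4050 MB.
Lower bound: ⌈4050/500⌉ = 9 discs.
A packing using 11 discs:
  disc 1: 450 + 50 = 500
  disc 2: 400 = 400
  disc 3: 400 = 400
  disc 4: 350 + 150 = 500
  disc 5: 300 = 300
  disc 6: 300 = 300
  disc 7: 300 = 300
  disc 8: 300 = 300
  disc 9: 300 = 300
  disc 10: 250 + 250 = 500
  disc 11: 250 = 250
No arrangement into 10 discs stays within capacity, so 11 is optimal.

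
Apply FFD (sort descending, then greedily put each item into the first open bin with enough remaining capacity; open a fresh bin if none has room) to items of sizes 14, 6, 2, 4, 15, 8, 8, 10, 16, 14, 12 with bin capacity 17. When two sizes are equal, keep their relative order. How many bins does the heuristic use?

7

Sorted descending: 16, 15, 14, 14, 12, 10, 8, 8, 6, 4, 2.
  16 → bin 1 (new)  [load 16/17]
  15 → bin 2 (new)  [load 15/17]
  14 → bin 3 (new)  [load 14/17]
  14 → bin 4 (new)  [load 14/17]
  12 → bin 5 (new)  [load 12/17]
  10 → bin 6 (new)  [load 10/17]
  8 → bin 7 (new)  [load 8/17]
  8 → bin 7  [load 16/17]
  6 → bin 6  [load 16/17]
  4 → bin 5  [load 16/17]
  2 → bin 2  [load 17/17]
7 bins opened.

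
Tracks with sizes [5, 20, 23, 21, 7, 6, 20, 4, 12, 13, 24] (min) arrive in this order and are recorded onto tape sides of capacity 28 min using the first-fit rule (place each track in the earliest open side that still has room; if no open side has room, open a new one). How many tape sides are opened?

  5 → side 1 (new)  [load 5/28]
  20 → side 1  [load 25/28]
  23 → side 2 (new)  [load 23/28]
  21 → side 3 (new)  [load 21/28]
  7 → side 3  [load 28/28]
  6 → side 4 (new)  [load 6/28]
  20 → side 4  [load 26/28]
  4 → side 2  [load 27/28]
  12 → side 5 (new)  [load 12/28]
  13 → side 5  [load 25/28]
  24 → side 6 (new)  [load 24/28]
6 tape sides opened.

6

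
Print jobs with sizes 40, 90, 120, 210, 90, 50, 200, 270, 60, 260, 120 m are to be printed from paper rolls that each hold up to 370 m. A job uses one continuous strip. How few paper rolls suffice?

Total = 270 + 260 + 210 + 200 + 120 + 120 + 90 + 90 + 60 + 50 + 40 = 1510 m.
Lower bound: ⌈1510/370⌉ = 5 paper rolls.
A packing using 5 paper rolls:
  roll 1: 270 + 90 = 360
  roll 2: 260 + 90 = 350
  roll 3: 210 + 120 + 40 = 370
  roll 4: 200 + 120 + 50 = 370
  roll 5: 60 = 60
This matches the lower bound, so 5 is optimal.

5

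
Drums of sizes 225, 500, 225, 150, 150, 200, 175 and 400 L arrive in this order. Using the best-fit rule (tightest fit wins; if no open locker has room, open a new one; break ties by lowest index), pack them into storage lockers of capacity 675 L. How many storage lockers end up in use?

4

  225 → locker 1 (new)  [load 225/675]
  500 → locker 2 (new)  [load 500/675]
  225 → locker 1  [load 450/675]
  150 → locker 2  [load 650/675]
  150 → locker 1  [load 600/675]
  200 → locker 3 (new)  [load 200/675]
  175 → locker 3  [load 375/675]
  400 → locker 4 (new)  [load 400/675]
4 storage lockers opened.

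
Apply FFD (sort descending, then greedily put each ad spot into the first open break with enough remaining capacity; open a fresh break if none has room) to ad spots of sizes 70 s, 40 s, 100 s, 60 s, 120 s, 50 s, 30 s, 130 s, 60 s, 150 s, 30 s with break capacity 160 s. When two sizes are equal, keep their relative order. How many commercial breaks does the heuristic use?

Sorted descending: 150, 130, 120, 100, 70, 60, 60, 50, 40, 30, 30.
  150 → break 1 (new)  [load 150/160]
  130 → break 2 (new)  [load 130/160]
  120 → break 3 (new)  [load 120/160]
  100 → break 4 (new)  [load 100/160]
  70 → break 5 (new)  [load 70/160]
  60 → break 4  [load 160/160]
  60 → break 5  [load 130/160]
  50 → break 6 (new)  [load 50/160]
  40 → break 3  [load 160/160]
  30 → break 2  [load 160/160]
  30 → break 5  [load 160/160]
6 commercial breaks opened.

6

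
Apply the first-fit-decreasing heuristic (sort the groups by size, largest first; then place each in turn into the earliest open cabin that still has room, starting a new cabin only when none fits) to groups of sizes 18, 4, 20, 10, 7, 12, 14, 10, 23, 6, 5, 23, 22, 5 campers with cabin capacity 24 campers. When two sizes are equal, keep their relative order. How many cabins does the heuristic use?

8

Sorted descending: 23, 23, 22, 20, 18, 14, 12, 10, 10, 7, 6, 5, 5, 4.
  23 → cabin 1 (new)  [load 23/24]
  23 → cabin 2 (new)  [load 23/24]
  22 → cabin 3 (new)  [load 22/24]
  20 → cabin 4 (new)  [load 20/24]
  18 → cabin 5 (new)  [load 18/24]
  14 → cabin 6 (new)  [load 14/24]
  12 → cabin 7 (new)  [load 12/24]
  10 → cabin 6  [load 24/24]
  10 → cabin 7  [load 22/24]
  7 → cabin 8 (new)  [load 7/24]
  6 → cabin 5  [load 24/24]
  5 → cabin 8  [load 12/24]
  5 → cabin 8  [load 17/24]
  4 → cabin 4  [load 24/24]
8 cabins opened.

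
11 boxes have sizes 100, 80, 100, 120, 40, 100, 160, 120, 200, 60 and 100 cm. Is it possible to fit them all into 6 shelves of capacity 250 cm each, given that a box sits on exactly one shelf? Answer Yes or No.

Yes

A valid assignment using 6 shelves:
  shelf 1: 200 + 40 = 240
  shelf 2: 160 + 80 = 240
  shelf 3: 120 + 120 = 240
  shelf 4: 100 + 100 = 200
  shelf 5: 100 + 100 = 200
  shelf 6: 60 = 60
Every load is within 250 cm, so 6 shelves suffice.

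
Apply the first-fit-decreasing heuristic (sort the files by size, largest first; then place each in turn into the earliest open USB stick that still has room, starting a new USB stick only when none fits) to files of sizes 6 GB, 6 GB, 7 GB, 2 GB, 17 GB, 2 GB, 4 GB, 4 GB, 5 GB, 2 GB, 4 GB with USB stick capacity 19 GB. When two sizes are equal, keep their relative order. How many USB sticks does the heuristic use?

4

Sorted descending: 17, 7, 6, 6, 5, 4, 4, 4, 2, 2, 2.
  17 → USB stick 1 (new)  [load 17/19]
  7 → USB stick 2 (new)  [load 7/19]
  6 → USB stick 2  [load 13/19]
  6 → USB stick 2  [load 19/19]
  5 → USB stick 3 (new)  [load 5/19]
  4 → USB stick 3  [load 9/19]
  4 → USB stick 3  [load 13/19]
  4 → USB stick 3  [load 17/19]
  2 → USB stick 1  [load 19/19]
  2 → USB stick 3  [load 19/19]
  2 → USB stick 4 (new)  [load 2/19]
4 USB sticks opened.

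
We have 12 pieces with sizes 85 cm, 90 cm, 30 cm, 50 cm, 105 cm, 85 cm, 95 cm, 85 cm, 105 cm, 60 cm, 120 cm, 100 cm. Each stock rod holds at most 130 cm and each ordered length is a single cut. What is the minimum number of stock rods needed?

10

Total = 120 + 105 + 105 + 100 + 95 + 90 + 85 + 85 + 85 + 60 + 50 + 30 = 1010 cm.
Lower bound: ⌈1010/130⌉ = 8 stock rods.
Also, 9 pieces each exceed 65 cm, and no two of those can share a stock rod, so at least 9 stock rods are needed.
A packing using 10 stock rods:
  stock rod 1: 120 = 120
  stock rod 2: 105 = 105
  stock rod 3: 105 = 105
  stock rod 4: 100 + 30 = 130
  stock rod 5: 95 = 95
  stock rod 6: 90 = 90
  stock rod 7: 85 = 85
  stock rod 8: 85 = 85
  stock rod 9: 85 = 85
  stock rod 10: 60 + 50 = 110
No arrangement into 9 stock rods stays within capacity, so 10 is optimal.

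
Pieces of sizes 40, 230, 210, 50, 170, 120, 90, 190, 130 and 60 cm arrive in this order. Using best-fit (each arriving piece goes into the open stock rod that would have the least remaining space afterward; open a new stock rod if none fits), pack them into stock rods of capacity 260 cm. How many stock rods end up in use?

6

  40 → stock rod 1 (new)  [load 40/260]
  230 → stock rod 2 (new)  [load 230/260]
  210 → stock rod 1  [load 250/260]
  50 → stock rod 3 (new)  [load 50/260]
  170 → stock rod 3  [load 220/260]
  120 → stock rod 4 (new)  [load 120/260]
  90 → stock rod 4  [load 210/260]
  190 → stock rod 5 (new)  [load 190/260]
  130 → stock rod 6 (new)  [load 130/260]
  60 → stock rod 5  [load 250/260]
6 stock rods opened.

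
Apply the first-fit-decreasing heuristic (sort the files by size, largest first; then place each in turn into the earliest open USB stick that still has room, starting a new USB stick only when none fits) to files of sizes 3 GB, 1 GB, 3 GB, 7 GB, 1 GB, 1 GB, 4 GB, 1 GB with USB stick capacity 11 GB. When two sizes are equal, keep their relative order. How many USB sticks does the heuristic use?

Sorted descending: 7, 4, 3, 3, 1, 1, 1, 1.
  7 → USB stick 1 (new)  [load 7/11]
  4 → USB stick 1  [load 11/11]
  3 → USB stick 2 (new)  [load 3/11]
  3 → USB stick 2  [load 6/11]
  1 → USB stick 2  [load 7/11]
  1 → USB stick 2  [load 8/11]
  1 → USB stick 2  [load 9/11]
  1 → USB stick 2  [load 10/11]
2 USB sticks opened.

2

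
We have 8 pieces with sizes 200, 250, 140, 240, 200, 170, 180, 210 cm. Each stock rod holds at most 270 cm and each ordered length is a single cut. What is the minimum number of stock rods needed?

8

Total = 250 + 240 + 210 + 200 + 200 + 180 + 170 + 140 = 1590 cm.
Lower bound: ⌈1590/270⌉ = 6 stock rods.
Also, 8 pieces each exceed 135 cm, and no two of those can share a stock rod, so at least 8 stock rods are needed.
A packing using 8 stock rods:
  stock rod 1: 250 = 250
  stock rod 2: 240 = 240
  stock rod 3: 210 = 210
  stock rod 4: 200 = 200
  stock rod 5: 200 = 200
  stock rod 6: 180 = 180
  stock rod 7: 170 = 170
  stock rod 8: 140 = 140
This matches the lower bound, so 8 is optimal.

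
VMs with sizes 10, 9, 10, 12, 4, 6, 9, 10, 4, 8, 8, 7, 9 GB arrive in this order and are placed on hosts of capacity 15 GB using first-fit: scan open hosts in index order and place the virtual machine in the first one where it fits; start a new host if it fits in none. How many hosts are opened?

  10 → host 1 (new)  [load 10/15]
  9 → host 2 (new)  [load 9/15]
  10 → host 3 (new)  [load 10/15]
  12 → host 4 (new)  [load 12/15]
  4 → host 1  [load 14/15]
  6 → host 2  [load 15/15]
  9 → host 5 (new)  [load 9/15]
  10 → host 6 (new)  [load 10/15]
  4 → host 3  [load 14/15]
  8 → host 7 (new)  [load 8/15]
  8 → host 8 (new)  [load 8/15]
  7 → host 7  [load 15/15]
  9 → host 9 (new)  [load 9/15]
9 hosts opened.

9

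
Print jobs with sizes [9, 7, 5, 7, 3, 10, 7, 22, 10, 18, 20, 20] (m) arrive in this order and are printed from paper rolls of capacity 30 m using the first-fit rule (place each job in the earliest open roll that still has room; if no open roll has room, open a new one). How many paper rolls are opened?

6

  9 → roll 1 (new)  [load 9/30]
  7 → roll 1  [load 16/30]
  5 → roll 1  [load 21/30]
  7 → roll 1  [load 28/30]
  3 → roll 2 (new)  [load 3/30]
  10 → roll 2  [load 13/30]
  7 → roll 2  [load 20/30]
  22 → roll 3 (new)  [load 22/30]
  10 → roll 2  [load 30/30]
  18 → roll 4 (new)  [load 18/30]
  20 → roll 5 (new)  [load 20/30]
  20 → roll 6 (new)  [load 20/30]
6 paper rolls opened.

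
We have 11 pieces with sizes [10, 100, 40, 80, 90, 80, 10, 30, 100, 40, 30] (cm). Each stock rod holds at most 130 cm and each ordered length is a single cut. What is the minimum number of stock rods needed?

Total = 100 + 100 + 90 + 80 + 80 + 40 + 40 + 30 + 30 + 10 + 10 = 610 cm.
Lower bound: ⌈610/130⌉ = 5 stock rods.
A packing using 5 stock rods:
  stock rod 1: 100 + 30 = 130
  stock rod 2: 100 + 30 = 130
  stock rod 3: 90 + 40 = 130
  stock rod 4: 80 + 40 + 10 = 130
  stock rod 5: 80 + 10 = 90
This matches the lower bound, so 5 is optimal.

5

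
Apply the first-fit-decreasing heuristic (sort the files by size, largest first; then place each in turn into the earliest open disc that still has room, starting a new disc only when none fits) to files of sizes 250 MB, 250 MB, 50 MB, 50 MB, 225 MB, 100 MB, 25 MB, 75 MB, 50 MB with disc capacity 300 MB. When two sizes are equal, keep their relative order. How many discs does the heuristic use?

Sorted descending: 250, 250, 225, 100, 75, 50, 50, 50, 25.
  250 → disc 1 (new)  [load 250/300]
  250 → disc 2 (new)  [load 250/300]
  225 → disc 3 (new)  [load 225/300]
  100 → disc 4 (new)  [load 100/300]
  75 → disc 3  [load 300/300]
  50 → disc 1  [load 300/300]
  50 → disc 2  [load 300/300]
  50 → disc 4  [load 150/300]
  25 → disc 4  [load 175/300]
4 discs opened.

4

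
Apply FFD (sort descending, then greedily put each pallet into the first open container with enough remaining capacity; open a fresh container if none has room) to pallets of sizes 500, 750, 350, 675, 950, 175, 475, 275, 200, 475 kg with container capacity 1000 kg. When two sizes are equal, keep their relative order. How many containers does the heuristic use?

5

Sorted descending: 950, 750, 675, 500, 475, 475, 350, 275, 200, 175.
  950 → container 1 (new)  [load 950/1000]
  750 → container 2 (new)  [load 750/1000]
  675 → container 3 (new)  [load 675/1000]
  500 → container 4 (new)  [load 500/1000]
  475 → container 4  [load 975/1000]
  475 → container 5 (new)  [load 475/1000]
  350 → container 5  [load 825/1000]
  275 → container 3  [load 950/1000]
  200 → container 2  [load 950/1000]
  175 → container 5  [load 1000/1000]
5 containers opened.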